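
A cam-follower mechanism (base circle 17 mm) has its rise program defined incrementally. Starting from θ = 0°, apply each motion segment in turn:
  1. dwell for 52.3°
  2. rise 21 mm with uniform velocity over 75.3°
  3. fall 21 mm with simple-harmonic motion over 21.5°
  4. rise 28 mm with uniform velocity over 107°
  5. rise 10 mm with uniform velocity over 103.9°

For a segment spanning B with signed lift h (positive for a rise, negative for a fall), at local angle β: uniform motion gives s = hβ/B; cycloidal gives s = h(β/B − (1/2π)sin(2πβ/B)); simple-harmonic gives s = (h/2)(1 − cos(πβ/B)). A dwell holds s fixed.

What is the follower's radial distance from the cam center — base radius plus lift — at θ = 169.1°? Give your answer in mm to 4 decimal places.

seg 1 [0°–52.3°] dwell: s stays 0.0000
seg 2 [52.3°–127.6°] uniform, h=21: full span → s += 21 → s = 21.0000
seg 3 [127.6°–149.1°] simple-harmonic, h=-21: full span → s += -21 → s = 0.0000
seg 4 [149.1°–256.1°] uniform, h=28: θ=169.1° here. β=20, B=107. 28·20/107 = 5.2336 → s = 5.2336
radial distance = base radius + s = 17 + 5.2336 = 22.2336

22.2336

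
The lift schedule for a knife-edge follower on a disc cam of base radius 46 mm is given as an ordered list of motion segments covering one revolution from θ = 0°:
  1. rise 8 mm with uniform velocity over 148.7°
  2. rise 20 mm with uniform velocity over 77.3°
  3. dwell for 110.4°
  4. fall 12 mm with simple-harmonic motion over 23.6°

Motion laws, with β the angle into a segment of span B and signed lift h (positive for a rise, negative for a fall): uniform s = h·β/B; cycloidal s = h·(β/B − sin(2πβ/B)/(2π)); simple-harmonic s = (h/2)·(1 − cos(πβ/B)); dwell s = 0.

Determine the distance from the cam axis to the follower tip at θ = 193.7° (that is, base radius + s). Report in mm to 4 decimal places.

seg 1 [0°–148.7°] uniform, h=8: full span → s += 8 → s = 8.0000
seg 2 [148.7°–226°] uniform, h=20: θ=193.7° here. β=45, B=77.3. 20·45/77.3 = 11.6429 → s = 19.6429
radial distance = base radius + s = 46 + 19.6429 = 65.6429

65.6429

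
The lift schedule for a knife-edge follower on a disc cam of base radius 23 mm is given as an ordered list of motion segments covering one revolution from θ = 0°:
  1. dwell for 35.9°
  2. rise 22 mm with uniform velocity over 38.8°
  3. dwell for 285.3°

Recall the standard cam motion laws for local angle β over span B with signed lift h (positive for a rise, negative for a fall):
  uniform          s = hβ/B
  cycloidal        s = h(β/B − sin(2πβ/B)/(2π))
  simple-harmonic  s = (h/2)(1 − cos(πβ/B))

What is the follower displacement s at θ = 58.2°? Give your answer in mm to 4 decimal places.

seg 1 [0°–35.9°] dwell: s stays 0.0000
seg 2 [35.9°–74.7°] uniform, h=22: θ=58.2° here. β=22.3, B=38.8. 22·22.3/38.8 = 12.6443 → s = 12.6443

12.6443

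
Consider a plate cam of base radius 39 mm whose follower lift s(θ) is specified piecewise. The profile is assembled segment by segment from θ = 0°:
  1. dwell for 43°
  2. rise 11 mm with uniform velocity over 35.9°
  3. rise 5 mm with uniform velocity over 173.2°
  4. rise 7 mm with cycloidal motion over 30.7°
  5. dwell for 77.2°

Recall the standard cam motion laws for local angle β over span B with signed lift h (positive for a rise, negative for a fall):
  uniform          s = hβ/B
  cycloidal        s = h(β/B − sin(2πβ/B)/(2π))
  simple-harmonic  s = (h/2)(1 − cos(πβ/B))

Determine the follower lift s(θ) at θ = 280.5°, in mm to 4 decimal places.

seg 1 [0°–43°] dwell: s stays 0.0000
seg 2 [43°–78.9°] uniform, h=11: full span → s += 11 → s = 11.0000
seg 3 [78.9°–252.1°] uniform, h=5: full span → s += 5 → s = 16.0000
seg 4 [252.1°–282.8°] cycloidal, h=7: θ=280.5° here. β=28.4, B=30.7. 7·(0.9251 − sin(2π·0.9251)/(2π)) = 6.9808 → s = 22.9808

22.9808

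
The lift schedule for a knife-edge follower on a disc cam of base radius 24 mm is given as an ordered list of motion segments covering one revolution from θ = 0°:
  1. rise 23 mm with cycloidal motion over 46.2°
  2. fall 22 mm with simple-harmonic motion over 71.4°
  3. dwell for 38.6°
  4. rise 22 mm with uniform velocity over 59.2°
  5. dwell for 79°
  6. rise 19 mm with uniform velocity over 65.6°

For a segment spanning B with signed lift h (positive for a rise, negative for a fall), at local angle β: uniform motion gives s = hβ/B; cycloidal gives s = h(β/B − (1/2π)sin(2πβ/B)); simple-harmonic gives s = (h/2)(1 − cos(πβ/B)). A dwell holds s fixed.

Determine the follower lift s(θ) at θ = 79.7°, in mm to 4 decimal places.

seg 1 [0°–46.2°] cycloidal, h=23: full span → s += 23 → s = 23.0000
seg 2 [46.2°–117.6°] simple-harmonic, h=-22: θ=79.7° here. β=33.5, B=71.4. -22/2·(1 − cos(π·0.4692)) = -9.9369 → s = 13.0631

13.0631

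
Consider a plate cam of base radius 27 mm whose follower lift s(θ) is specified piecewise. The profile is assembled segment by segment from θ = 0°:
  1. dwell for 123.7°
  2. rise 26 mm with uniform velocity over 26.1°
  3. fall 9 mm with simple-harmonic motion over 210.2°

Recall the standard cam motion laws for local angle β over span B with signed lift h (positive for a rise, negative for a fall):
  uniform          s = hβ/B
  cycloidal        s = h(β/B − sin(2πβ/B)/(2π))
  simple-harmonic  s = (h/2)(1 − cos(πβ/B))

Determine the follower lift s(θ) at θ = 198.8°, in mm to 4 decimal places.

seg 1 [0°–123.7°] dwell: s stays 0.0000
seg 2 [123.7°–149.8°] uniform, h=26: full span → s += 26 → s = 26.0000
seg 3 [149.8°–360°] simple-harmonic, h=-9: θ=198.8° here. β=49, B=210.2. -9/2·(1 − cos(π·0.2331)) = -1.1537 → s = 24.8463

24.8463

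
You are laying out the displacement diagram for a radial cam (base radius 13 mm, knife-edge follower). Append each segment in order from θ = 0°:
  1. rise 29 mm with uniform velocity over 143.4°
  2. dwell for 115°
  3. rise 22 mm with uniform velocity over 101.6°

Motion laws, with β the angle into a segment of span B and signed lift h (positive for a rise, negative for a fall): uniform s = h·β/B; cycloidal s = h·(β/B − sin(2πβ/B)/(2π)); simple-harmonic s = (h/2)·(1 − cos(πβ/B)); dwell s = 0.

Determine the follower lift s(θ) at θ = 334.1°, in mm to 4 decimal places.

seg 1 [0°–143.4°] uniform, h=29: full span → s += 29 → s = 29.0000
seg 2 [143.4°–258.4°] dwell: s stays 29.0000
seg 3 [258.4°–360°] uniform, h=22: θ=334.1° here. β=75.7, B=101.6. 22·75.7/101.6 = 16.3917 → s = 45.3917

45.3917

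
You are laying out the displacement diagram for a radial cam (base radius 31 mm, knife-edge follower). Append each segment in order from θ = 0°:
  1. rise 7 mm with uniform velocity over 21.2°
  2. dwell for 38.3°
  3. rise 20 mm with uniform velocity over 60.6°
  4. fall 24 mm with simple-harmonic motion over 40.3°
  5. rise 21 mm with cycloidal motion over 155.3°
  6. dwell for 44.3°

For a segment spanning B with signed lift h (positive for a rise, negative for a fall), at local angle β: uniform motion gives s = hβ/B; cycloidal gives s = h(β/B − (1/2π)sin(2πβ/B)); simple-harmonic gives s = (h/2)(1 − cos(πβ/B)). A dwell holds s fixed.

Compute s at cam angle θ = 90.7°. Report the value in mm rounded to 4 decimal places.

seg 1 [0°–21.2°] uniform, h=7: full span → s += 7 → s = 7.0000
seg 2 [21.2°–59.5°] dwell: s stays 7.0000
seg 3 [59.5°–120.1°] uniform, h=20: θ=90.7° here. β=31.2, B=60.6. 20·31.2/60.6 = 10.2970 → s = 17.2970

17.2970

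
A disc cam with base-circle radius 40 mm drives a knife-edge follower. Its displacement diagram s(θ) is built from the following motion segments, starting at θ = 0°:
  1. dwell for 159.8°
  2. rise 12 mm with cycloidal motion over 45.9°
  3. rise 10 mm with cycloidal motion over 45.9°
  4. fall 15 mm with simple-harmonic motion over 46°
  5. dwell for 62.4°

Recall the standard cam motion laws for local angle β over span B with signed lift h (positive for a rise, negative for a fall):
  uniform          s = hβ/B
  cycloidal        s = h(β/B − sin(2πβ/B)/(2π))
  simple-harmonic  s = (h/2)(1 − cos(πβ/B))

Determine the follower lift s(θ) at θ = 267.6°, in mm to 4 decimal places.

seg 1 [0°–159.8°] dwell: s stays 0.0000
seg 2 [159.8°–205.7°] cycloidal, h=12: full span → s += 12 → s = 12.0000
seg 3 [205.7°–251.6°] cycloidal, h=10: full span → s += 10 → s = 22.0000
seg 4 [251.6°–297.6°] simple-harmonic, h=-15: θ=267.6° here. β=16, B=46. -15/2·(1 − cos(π·0.3478)) = -4.0495 → s = 17.9505

17.9505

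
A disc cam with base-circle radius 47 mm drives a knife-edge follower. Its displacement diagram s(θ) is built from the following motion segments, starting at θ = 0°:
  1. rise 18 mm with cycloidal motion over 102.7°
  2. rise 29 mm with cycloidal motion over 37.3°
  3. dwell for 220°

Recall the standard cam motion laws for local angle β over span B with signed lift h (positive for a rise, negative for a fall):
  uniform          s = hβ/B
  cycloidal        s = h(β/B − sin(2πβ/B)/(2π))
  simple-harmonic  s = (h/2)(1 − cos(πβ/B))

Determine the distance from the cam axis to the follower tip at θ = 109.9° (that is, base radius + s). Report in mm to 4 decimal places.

seg 1 [0°–102.7°] cycloidal, h=18: full span → s += 18 → s = 18.0000
seg 2 [102.7°–140°] cycloidal, h=29: θ=109.9° here. β=7.2, B=37.3. 29·(0.1930 − sin(2π·0.1930)/(2π)) = 1.2749 → s = 19.2749
radial distance = base radius + s = 47 + 19.2749 = 66.2749

66.2749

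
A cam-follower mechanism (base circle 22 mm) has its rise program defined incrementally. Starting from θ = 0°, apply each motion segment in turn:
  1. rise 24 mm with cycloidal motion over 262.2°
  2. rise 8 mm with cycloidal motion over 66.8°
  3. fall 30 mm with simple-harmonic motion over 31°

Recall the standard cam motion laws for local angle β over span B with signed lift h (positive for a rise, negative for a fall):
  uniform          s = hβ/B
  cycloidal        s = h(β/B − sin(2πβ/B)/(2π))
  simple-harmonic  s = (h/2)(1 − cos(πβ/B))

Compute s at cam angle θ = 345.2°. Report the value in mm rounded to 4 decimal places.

seg 1 [0°–262.2°] cycloidal, h=24: full span → s += 24 → s = 24.0000
seg 2 [262.2°–329°] cycloidal, h=8: full span → s += 8 → s = 32.0000
seg 3 [329°–360°] simple-harmonic, h=-30: θ=345.2° here. β=16.2, B=31. -30/2·(1 − cos(π·0.5226)) = -16.0632 → s = 15.9368

15.9368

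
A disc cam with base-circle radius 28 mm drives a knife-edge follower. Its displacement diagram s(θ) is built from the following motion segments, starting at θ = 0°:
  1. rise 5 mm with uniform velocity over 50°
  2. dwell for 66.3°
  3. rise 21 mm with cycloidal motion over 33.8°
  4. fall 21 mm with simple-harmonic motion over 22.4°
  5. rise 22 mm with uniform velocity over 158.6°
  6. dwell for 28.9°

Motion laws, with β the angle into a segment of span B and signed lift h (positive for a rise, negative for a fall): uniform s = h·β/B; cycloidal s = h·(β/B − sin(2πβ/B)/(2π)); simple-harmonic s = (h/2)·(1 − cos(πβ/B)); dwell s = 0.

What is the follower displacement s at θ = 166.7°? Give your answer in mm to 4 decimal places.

seg 1 [0°–50°] uniform, h=5: full span → s += 5 → s = 5.0000
seg 2 [50°–116.3°] dwell: s stays 5.0000
seg 3 [116.3°–150.1°] cycloidal, h=21: full span → s += 21 → s = 26.0000
seg 4 [150.1°–172.5°] simple-harmonic, h=-21: θ=166.7° here. β=16.6, B=22.4. -21/2·(1 − cos(π·0.7411)) = -17.7135 → s = 8.2865

8.2865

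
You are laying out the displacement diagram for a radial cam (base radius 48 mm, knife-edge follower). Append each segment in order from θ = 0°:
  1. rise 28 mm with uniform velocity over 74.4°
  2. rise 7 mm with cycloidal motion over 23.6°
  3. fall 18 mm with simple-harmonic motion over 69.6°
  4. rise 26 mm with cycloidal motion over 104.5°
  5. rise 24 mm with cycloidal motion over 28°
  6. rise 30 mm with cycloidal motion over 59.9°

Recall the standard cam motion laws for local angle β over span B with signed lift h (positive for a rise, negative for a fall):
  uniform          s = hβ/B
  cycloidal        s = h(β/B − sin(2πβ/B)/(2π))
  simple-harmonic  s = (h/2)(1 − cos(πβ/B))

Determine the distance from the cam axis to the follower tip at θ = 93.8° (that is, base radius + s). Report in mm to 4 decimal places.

seg 1 [0°–74.4°] uniform, h=28: full span → s += 28 → s = 28.0000
seg 2 [74.4°–98°] cycloidal, h=7: θ=93.8° here. β=19.4, B=23.6. 7·(0.8220 − sin(2π·0.8220)/(2π)) = 6.7561 → s = 34.7561
radial distance = base radius + s = 48 + 34.7561 = 82.7561

82.7561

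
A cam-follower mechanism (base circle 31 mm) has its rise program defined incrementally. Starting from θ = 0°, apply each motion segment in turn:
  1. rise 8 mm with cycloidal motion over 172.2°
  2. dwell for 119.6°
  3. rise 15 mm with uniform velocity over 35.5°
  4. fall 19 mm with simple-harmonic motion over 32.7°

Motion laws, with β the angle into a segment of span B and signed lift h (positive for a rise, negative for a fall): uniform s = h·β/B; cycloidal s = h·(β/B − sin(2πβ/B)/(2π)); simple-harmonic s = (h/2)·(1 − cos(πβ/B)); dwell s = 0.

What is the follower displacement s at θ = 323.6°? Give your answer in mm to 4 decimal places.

seg 1 [0°–172.2°] cycloidal, h=8: full span → s += 8 → s = 8.0000
seg 2 [172.2°–291.8°] dwell: s stays 8.0000
seg 3 [291.8°–327.3°] uniform, h=15: θ=323.6° here. β=31.8, B=35.5. 15·31.8/35.5 = 13.4366 → s = 21.4366

21.4366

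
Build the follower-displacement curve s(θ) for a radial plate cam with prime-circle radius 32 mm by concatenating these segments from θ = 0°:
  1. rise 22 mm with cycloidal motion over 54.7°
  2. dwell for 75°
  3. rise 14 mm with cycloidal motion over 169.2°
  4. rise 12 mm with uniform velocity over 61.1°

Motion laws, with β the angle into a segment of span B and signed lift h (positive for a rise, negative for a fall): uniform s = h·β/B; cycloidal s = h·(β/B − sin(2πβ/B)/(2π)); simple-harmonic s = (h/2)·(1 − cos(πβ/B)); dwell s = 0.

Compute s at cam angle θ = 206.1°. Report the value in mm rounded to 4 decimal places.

seg 1 [0°–54.7°] cycloidal, h=22: full span → s += 22 → s = 22.0000
seg 2 [54.7°–129.7°] dwell: s stays 22.0000
seg 3 [129.7°–298.9°] cycloidal, h=14: θ=206.1° here. β=76.4, B=169.2. 14·(0.4515 − sin(2π·0.4515)/(2π)) = 5.6535 → s = 27.6535

27.6535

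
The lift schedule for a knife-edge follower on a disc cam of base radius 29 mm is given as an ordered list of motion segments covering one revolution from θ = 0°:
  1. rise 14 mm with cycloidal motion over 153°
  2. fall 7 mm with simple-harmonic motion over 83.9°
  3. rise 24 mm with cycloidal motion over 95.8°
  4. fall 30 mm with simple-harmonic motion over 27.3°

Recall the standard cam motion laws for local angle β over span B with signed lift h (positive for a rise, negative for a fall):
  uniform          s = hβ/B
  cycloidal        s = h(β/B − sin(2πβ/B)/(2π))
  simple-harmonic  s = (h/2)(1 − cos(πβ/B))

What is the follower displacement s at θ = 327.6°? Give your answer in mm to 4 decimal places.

seg 1 [0°–153°] cycloidal, h=14: full span → s += 14 → s = 14.0000
seg 2 [153°–236.9°] simple-harmonic, h=-7: full span → s += -7 → s = 7.0000
seg 3 [236.9°–332.7°] cycloidal, h=24: θ=327.6° here. β=90.7, B=95.8. 24·(0.9468 − sin(2π·0.9468)/(2π)) = 23.9763 → s = 30.9763

30.9763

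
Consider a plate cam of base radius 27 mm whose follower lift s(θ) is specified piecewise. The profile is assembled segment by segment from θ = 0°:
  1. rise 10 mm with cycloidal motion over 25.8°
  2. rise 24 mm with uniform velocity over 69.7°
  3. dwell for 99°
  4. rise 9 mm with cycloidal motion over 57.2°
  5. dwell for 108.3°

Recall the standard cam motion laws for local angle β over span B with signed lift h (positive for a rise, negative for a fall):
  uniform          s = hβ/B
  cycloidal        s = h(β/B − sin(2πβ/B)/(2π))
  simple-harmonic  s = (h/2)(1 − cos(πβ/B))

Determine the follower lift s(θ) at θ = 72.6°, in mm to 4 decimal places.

seg 1 [0°–25.8°] cycloidal, h=10: full span → s += 10 → s = 10.0000
seg 2 [25.8°–95.5°] uniform, h=24: θ=72.6° here. β=46.8, B=69.7. 24·46.8/69.7 = 16.1148 → s = 26.1148

26.1148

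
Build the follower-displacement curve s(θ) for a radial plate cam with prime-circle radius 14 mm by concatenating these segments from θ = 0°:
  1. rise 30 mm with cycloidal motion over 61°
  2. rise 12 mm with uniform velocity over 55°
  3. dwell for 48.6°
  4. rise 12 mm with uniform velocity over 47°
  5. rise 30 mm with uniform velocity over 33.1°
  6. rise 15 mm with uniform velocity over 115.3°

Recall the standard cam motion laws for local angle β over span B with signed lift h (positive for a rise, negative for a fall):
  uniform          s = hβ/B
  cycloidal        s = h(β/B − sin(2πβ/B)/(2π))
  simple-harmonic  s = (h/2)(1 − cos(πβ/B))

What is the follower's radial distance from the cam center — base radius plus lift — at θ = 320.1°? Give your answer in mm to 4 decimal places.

seg 1 [0°–61°] cycloidal, h=30: full span → s += 30 → s = 30.0000
seg 2 [61°–116°] uniform, h=12: full span → s += 12 → s = 42.0000
seg 3 [116°–164.6°] dwell: s stays 42.0000
seg 4 [164.6°–211.6°] uniform, h=12: full span → s += 12 → s = 54.0000
seg 5 [211.6°–244.7°] uniform, h=30: full span → s += 30 → s = 84.0000
seg 6 [244.7°–360°] uniform, h=15: θ=320.1° here. β=75.4, B=115.3. 15·75.4/115.3 = 9.8092 → s = 93.8092
radial distance = base radius + s = 14 + 93.8092 = 107.8092

107.8092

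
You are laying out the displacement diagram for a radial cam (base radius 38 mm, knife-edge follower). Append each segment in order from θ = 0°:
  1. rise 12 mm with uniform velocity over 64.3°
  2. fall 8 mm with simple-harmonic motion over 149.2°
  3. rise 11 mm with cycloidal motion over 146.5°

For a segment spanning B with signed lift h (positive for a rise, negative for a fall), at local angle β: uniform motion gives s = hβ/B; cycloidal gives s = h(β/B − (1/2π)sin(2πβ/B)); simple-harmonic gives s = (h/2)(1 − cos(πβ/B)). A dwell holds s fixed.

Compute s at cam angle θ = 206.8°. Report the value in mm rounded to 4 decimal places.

seg 1 [0°–64.3°] uniform, h=12: full span → s += 12 → s = 12.0000
seg 2 [64.3°–213.5°] simple-harmonic, h=-8: θ=206.8° here. β=142.5, B=149.2. -8/2·(1 − cos(π·0.9551)) = -7.9603 → s = 4.0397

4.0397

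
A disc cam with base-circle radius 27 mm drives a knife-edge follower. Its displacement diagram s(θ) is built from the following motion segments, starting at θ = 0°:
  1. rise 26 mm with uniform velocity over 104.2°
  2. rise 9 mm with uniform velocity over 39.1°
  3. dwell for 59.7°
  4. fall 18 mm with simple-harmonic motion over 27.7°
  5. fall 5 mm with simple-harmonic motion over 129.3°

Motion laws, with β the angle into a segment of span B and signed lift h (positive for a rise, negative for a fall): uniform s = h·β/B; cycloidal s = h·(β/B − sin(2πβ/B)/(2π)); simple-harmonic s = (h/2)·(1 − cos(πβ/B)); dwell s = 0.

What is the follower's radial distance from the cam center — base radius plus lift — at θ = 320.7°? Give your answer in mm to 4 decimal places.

seg 1 [0°–104.2°] uniform, h=26: full span → s += 26 → s = 26.0000
seg 2 [104.2°–143.3°] uniform, h=9: full span → s += 9 → s = 35.0000
seg 3 [143.3°–203°] dwell: s stays 35.0000
seg 4 [203°–230.7°] simple-harmonic, h=-18: full span → s += -18 → s = 17.0000
seg 5 [230.7°–360°] simple-harmonic, h=-5: θ=320.7° here. β=90, B=129.3. -5/2·(1 − cos(π·0.6961)) = -3.9443 → s = 13.0557
radial distance = base radius + s = 27 + 13.0557 = 40.0557

40.0557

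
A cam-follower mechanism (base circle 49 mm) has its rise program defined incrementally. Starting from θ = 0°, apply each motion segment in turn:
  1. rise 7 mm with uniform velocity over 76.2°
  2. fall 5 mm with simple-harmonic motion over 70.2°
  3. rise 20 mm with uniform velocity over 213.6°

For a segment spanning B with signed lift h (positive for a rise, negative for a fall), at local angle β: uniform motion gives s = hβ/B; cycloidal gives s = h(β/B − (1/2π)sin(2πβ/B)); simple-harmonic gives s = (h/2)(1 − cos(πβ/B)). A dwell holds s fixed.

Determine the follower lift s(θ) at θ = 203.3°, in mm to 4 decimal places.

seg 1 [0°–76.2°] uniform, h=7: full span → s += 7 → s = 7.0000
seg 2 [76.2°–146.4°] simple-harmonic, h=-5: full span → s += -5 → s = 2.0000
seg 3 [146.4°–360°] uniform, h=20: θ=203.3° here. β=56.9, B=213.6. 20·56.9/213.6 = 5.3277 → s = 7.3277

7.3277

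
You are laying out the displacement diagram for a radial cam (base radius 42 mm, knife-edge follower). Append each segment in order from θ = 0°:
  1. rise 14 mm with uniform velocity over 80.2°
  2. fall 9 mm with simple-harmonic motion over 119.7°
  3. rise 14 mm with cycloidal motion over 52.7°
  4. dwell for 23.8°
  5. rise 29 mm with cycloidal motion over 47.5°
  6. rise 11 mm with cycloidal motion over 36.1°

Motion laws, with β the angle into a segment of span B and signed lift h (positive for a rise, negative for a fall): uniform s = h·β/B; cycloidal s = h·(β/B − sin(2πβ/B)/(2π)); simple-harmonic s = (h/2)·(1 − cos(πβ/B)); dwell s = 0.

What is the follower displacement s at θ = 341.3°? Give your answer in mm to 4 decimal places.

seg 1 [0°–80.2°] uniform, h=14: full span → s += 14 → s = 14.0000
seg 2 [80.2°–199.9°] simple-harmonic, h=-9: full span → s += -9 → s = 5.0000
seg 3 [199.9°–252.6°] cycloidal, h=14: full span → s += 14 → s = 19.0000
seg 4 [252.6°–276.4°] dwell: s stays 19.0000
seg 5 [276.4°–323.9°] cycloidal, h=29: full span → s += 29 → s = 48.0000
seg 6 [323.9°–360°] cycloidal, h=11: θ=341.3° here. β=17.4, B=36.1. 11·(0.4820 − sin(2π·0.4820)/(2π)) = 5.1043 → s = 53.1043

53.1043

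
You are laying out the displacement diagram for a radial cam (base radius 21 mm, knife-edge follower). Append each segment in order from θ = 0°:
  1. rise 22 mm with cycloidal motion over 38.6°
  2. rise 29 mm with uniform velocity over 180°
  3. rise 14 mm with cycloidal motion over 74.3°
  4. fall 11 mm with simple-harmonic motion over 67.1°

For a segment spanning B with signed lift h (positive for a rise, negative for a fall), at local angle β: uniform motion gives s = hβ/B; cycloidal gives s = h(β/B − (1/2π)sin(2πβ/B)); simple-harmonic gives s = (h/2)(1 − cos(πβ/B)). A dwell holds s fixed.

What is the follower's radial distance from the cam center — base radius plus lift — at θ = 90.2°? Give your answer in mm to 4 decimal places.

seg 1 [0°–38.6°] cycloidal, h=22: full span → s += 22 → s = 22.0000
seg 2 [38.6°–218.6°] uniform, h=29: θ=90.2° here. β=51.6, B=180. 29·51.6/180 = 8.3133 → s = 30.3133
radial distance = base radius + s = 21 + 30.3133 = 51.3133

51.3133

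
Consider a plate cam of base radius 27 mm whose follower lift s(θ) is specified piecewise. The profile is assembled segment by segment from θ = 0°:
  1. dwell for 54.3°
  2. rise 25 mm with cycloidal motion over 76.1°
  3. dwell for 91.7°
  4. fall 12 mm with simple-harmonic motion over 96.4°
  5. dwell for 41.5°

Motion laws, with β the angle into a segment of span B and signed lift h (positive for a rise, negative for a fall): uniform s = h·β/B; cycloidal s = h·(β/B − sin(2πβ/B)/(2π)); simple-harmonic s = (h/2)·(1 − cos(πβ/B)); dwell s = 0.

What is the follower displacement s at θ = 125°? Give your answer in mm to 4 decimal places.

seg 1 [0°–54.3°] dwell: s stays 0.0000
seg 2 [54.3°–130.4°] cycloidal, h=25: θ=125° here. β=70.7, B=76.1. 25·(0.9290 − sin(2π·0.9290)/(2π)) = 24.9418 → s = 24.9418

24.9418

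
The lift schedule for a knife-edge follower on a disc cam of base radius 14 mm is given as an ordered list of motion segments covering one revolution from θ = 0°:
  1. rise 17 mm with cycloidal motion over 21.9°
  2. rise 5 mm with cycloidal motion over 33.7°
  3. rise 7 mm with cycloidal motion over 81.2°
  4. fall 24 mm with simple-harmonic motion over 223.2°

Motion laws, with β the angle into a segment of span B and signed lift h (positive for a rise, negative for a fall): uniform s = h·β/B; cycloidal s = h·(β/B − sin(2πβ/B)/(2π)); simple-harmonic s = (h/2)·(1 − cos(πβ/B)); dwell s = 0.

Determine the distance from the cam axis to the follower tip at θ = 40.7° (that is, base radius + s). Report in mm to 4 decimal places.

seg 1 [0°–21.9°] cycloidal, h=17: full span → s += 17 → s = 17.0000
seg 2 [21.9°–55.6°] cycloidal, h=5: θ=40.7° here. β=18.8, B=33.7. 5·(0.5579 − sin(2π·0.5579)/(2π)) = 3.0723 → s = 20.0723
radial distance = base radius + s = 14 + 20.0723 = 34.0723

34.0723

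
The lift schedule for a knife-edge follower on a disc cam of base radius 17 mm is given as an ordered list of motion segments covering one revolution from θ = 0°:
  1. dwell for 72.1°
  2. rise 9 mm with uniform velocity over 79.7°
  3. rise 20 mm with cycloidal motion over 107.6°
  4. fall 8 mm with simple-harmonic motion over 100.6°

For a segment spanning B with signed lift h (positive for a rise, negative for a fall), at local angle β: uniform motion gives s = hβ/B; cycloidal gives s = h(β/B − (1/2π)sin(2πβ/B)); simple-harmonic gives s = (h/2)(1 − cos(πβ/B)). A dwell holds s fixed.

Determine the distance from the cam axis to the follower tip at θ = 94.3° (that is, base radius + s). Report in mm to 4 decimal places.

seg 1 [0°–72.1°] dwell: s stays 0.0000
seg 2 [72.1°–151.8°] uniform, h=9: θ=94.3° here. β=22.2, B=79.7. 9·22.2/79.7 = 2.5069 → s = 2.5069
radial distance = base radius + s = 17 + 2.5069 = 19.5069

19.5069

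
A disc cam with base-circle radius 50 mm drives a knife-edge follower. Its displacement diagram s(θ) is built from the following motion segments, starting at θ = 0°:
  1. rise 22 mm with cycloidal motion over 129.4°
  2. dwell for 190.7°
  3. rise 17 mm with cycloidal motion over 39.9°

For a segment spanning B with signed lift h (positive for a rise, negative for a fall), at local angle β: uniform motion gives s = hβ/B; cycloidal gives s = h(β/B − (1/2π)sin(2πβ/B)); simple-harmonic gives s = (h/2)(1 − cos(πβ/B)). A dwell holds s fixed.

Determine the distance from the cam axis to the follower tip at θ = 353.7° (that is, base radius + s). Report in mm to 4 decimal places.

seg 1 [0°–129.4°] cycloidal, h=22: full span → s += 22 → s = 22.0000
seg 2 [129.4°–320.1°] dwell: s stays 22.0000
seg 3 [320.1°–360°] cycloidal, h=17: θ=353.7° here. β=33.6, B=39.9. 17·(0.8421 − sin(2π·0.8421)/(2π)) = 16.5809 → s = 38.5809
radial distance = base radius + s = 50 + 38.5809 = 88.5809

88.5809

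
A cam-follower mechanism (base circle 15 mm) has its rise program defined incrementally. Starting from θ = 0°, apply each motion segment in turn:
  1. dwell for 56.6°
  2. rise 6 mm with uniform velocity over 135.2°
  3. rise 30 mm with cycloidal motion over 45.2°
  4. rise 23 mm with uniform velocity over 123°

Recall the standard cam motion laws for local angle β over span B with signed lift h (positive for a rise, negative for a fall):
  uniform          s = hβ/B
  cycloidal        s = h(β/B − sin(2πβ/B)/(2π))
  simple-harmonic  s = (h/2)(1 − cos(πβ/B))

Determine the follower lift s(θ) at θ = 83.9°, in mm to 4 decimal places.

seg 1 [0°–56.6°] dwell: s stays 0.0000
seg 2 [56.6°–191.8°] uniform, h=6: θ=83.9° here. β=27.3, B=135.2. 6·27.3/135.2 = 1.2115 → s = 1.2115

1.2115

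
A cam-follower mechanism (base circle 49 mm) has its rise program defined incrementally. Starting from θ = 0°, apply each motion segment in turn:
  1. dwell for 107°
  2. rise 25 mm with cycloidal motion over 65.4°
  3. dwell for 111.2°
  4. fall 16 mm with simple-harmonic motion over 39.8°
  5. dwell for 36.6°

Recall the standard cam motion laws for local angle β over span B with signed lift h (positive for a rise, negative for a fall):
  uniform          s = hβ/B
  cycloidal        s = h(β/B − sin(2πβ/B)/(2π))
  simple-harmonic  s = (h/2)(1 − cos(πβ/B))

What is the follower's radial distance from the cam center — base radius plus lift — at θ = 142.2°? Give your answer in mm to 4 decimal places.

seg 1 [0°–107°] dwell: s stays 0.0000
seg 2 [107°–172.4°] cycloidal, h=25: θ=142.2° here. β=35.2, B=65.4. 25·(0.5382 − sin(2π·0.5382)/(2π)) = 14.4022 → s = 14.4022
radial distance = base radius + s = 49 + 14.4022 = 63.4022

63.4022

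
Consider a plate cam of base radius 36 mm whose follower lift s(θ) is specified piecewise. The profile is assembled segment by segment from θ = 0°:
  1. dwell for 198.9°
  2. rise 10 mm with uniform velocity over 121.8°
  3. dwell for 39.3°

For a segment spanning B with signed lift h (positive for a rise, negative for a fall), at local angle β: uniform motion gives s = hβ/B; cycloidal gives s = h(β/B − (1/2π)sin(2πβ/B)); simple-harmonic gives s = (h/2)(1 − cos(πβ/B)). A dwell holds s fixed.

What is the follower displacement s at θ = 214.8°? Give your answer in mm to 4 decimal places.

seg 1 [0°–198.9°] dwell: s stays 0.0000
seg 2 [198.9°–320.7°] uniform, h=10: θ=214.8° here. β=15.9, B=121.8. 10·15.9/121.8 = 1.3054 → s = 1.3054

1.3054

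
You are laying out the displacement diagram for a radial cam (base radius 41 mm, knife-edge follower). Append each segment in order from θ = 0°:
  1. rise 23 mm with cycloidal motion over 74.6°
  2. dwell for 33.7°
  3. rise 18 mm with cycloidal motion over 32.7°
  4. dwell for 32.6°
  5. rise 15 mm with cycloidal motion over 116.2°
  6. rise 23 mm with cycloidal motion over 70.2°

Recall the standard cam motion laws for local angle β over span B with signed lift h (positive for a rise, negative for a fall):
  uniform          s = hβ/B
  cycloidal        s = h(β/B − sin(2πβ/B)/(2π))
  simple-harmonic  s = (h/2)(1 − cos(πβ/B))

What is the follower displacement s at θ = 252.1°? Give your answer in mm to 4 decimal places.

seg 1 [0°–74.6°] cycloidal, h=23: full span → s += 23 → s = 23.0000
seg 2 [74.6°–108.3°] dwell: s stays 23.0000
seg 3 [108.3°–141°] cycloidal, h=18: full span → s += 18 → s = 41.0000
seg 4 [141°–173.6°] dwell: s stays 41.0000
seg 5 [173.6°–289.8°] cycloidal, h=15: θ=252.1° here. β=78.5, B=116.2. 15·(0.6756 − sin(2π·0.6756)/(2π)) = 12.2643 → s = 53.2643

53.2643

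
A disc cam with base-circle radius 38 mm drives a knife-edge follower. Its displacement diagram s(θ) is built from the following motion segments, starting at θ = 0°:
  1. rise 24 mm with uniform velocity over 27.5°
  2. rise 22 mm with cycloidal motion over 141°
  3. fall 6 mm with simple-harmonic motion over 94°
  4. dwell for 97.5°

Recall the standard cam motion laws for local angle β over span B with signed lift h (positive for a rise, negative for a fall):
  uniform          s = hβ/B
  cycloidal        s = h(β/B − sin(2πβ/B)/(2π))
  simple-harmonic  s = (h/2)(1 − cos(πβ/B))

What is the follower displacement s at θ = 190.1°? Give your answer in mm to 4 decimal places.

seg 1 [0°–27.5°] uniform, h=24: full span → s += 24 → s = 24.0000
seg 2 [27.5°–168.5°] cycloidal, h=22: full span → s += 22 → s = 46.0000
seg 3 [168.5°–262.5°] simple-harmonic, h=-6: θ=190.1° here. β=21.6, B=94. -6/2·(1 − cos(π·0.2298)) = -0.7483 → s = 45.2517

45.2517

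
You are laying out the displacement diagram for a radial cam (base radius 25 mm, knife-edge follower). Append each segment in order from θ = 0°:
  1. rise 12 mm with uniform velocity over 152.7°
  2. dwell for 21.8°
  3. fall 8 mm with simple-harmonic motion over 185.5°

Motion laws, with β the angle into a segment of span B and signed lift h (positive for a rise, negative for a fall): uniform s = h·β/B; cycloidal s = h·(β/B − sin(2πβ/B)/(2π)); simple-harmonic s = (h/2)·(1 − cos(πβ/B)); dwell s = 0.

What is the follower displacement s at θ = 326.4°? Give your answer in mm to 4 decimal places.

seg 1 [0°–152.7°] uniform, h=12: full span → s += 12 → s = 12.0000
seg 2 [152.7°–174.5°] dwell: s stays 12.0000
seg 3 [174.5°–360°] simple-harmonic, h=-8: θ=326.4° here. β=151.9, B=185.5. -8/2·(1 − cos(π·0.8189)) = -7.3697 → s = 4.6303

4.6303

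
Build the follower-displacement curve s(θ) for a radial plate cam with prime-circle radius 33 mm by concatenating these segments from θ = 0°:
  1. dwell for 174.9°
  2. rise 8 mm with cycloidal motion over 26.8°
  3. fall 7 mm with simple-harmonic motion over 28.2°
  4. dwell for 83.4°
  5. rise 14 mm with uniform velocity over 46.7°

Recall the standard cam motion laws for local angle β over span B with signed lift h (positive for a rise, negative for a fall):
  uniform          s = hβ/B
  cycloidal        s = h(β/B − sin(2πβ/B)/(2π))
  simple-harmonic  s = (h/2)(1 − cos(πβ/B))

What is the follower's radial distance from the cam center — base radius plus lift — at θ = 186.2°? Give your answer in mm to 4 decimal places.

seg 1 [0°–174.9°] dwell: s stays 0.0000
seg 2 [174.9°–201.7°] cycloidal, h=8: θ=186.2° here. β=11.3, B=26.8. 8·(0.4216 − sin(2π·0.4216)/(2π)) = 2.7713 → s = 2.7713
radial distance = base radius + s = 33 + 2.7713 = 35.7713

35.7713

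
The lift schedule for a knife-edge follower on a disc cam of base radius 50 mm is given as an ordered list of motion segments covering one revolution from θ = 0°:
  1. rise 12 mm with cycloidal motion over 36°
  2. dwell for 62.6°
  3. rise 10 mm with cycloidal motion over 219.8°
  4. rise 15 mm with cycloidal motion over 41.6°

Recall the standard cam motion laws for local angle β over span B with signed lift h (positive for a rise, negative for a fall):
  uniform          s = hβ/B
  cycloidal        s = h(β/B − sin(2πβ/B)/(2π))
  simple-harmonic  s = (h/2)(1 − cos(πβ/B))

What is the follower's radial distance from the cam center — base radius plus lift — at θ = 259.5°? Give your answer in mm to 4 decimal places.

seg 1 [0°–36°] cycloidal, h=12: full span → s += 12 → s = 12.0000
seg 2 [36°–98.6°] dwell: s stays 12.0000
seg 3 [98.6°–318.4°] cycloidal, h=10: θ=259.5° here. β=160.9, B=219.8. 10·(0.7320 − sin(2π·0.7320)/(2π)) = 8.9017 → s = 20.9017
radial distance = base radius + s = 50 + 20.9017 = 70.9017

70.9017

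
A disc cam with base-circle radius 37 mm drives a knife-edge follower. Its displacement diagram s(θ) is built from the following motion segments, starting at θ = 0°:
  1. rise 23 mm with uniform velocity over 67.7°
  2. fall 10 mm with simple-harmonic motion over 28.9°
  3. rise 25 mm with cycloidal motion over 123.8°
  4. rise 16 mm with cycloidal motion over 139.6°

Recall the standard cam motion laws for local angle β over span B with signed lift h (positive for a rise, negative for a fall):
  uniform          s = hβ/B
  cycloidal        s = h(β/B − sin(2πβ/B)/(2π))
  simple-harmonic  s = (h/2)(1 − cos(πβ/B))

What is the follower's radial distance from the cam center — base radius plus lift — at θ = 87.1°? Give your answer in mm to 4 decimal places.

seg 1 [0°–67.7°] uniform, h=23: full span → s += 23 → s = 23.0000
seg 2 [67.7°–96.6°] simple-harmonic, h=-10: θ=87.1° here. β=19.4, B=28.9. -10/2·(1 − cos(π·0.6713)) = -7.5625 → s = 15.4375
radial distance = base radius + s = 37 + 15.4375 = 52.4375

52.4375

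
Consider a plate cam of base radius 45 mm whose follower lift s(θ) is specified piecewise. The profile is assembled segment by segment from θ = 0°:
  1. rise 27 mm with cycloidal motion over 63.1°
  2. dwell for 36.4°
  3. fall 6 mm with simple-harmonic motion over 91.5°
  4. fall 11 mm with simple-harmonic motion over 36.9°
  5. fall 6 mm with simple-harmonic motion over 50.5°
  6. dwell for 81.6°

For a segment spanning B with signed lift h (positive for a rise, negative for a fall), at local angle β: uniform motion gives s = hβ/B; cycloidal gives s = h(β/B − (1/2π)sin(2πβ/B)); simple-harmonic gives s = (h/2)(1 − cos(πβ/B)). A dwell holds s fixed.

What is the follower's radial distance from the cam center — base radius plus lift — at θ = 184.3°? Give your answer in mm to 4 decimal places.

seg 1 [0°–63.1°] cycloidal, h=27: full span → s += 27 → s = 27.0000
seg 2 [63.1°–99.5°] dwell: s stays 27.0000
seg 3 [99.5°–191°] simple-harmonic, h=-6: θ=184.3° here. β=84.8, B=91.5. -6/2·(1 − cos(π·0.9268)) = -5.9210 → s = 21.0790
radial distance = base radius + s = 45 + 21.0790 = 66.0790

66.0790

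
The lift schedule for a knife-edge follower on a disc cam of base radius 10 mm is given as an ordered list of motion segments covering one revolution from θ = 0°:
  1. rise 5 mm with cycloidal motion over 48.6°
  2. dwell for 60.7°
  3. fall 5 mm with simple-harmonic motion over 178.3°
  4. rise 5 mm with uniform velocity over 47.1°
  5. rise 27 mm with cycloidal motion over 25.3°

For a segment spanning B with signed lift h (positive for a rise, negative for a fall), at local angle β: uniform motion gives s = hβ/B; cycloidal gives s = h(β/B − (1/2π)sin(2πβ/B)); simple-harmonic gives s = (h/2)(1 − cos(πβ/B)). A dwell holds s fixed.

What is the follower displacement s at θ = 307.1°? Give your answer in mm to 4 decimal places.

seg 1 [0°–48.6°] cycloidal, h=5: full span → s += 5 → s = 5.0000
seg 2 [48.6°–109.3°] dwell: s stays 5.0000
seg 3 [109.3°–287.6°] simple-harmonic, h=-5: full span → s += -5 → s = 0.0000
seg 4 [287.6°–334.7°] uniform, h=5: θ=307.1° here. β=19.5, B=47.1. 5·19.5/47.1 = 2.0701 → s = 2.0701

2.0701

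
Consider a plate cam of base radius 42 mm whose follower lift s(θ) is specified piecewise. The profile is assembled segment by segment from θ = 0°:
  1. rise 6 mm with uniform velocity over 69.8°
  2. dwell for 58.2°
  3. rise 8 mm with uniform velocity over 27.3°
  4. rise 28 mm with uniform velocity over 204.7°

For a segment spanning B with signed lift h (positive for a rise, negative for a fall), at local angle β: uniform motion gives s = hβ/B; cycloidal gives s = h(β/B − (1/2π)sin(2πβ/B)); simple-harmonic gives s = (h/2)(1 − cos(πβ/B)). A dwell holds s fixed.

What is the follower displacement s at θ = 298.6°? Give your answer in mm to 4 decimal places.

seg 1 [0°–69.8°] uniform, h=6: full span → s += 6 → s = 6.0000
seg 2 [69.8°–128°] dwell: s stays 6.0000
seg 3 [128°–155.3°] uniform, h=8: full span → s += 8 → s = 14.0000
seg 4 [155.3°–360°] uniform, h=28: θ=298.6° here. β=143.3, B=204.7. 28·143.3/204.7 = 19.6014 → s = 33.6014

33.6014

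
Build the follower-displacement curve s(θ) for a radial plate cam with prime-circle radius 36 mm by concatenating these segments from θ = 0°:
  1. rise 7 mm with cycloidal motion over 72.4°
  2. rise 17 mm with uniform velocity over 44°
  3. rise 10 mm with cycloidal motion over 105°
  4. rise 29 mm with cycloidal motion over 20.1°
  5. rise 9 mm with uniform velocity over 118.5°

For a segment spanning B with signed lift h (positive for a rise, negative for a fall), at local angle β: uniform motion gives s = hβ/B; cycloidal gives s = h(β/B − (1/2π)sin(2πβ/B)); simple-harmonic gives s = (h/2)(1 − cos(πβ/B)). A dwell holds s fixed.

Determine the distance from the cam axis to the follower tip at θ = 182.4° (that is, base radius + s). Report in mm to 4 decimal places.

seg 1 [0°–72.4°] cycloidal, h=7: full span → s += 7 → s = 7.0000
seg 2 [72.4°–116.4°] uniform, h=17: full span → s += 17 → s = 24.0000
seg 3 [116.4°–221.4°] cycloidal, h=10: θ=182.4° here. β=66, B=105. 10·(0.6286 − sin(2π·0.6286)/(2π)) = 7.4361 → s = 31.4361
radial distance = base radius + s = 36 + 31.4361 = 67.4361

67.4361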